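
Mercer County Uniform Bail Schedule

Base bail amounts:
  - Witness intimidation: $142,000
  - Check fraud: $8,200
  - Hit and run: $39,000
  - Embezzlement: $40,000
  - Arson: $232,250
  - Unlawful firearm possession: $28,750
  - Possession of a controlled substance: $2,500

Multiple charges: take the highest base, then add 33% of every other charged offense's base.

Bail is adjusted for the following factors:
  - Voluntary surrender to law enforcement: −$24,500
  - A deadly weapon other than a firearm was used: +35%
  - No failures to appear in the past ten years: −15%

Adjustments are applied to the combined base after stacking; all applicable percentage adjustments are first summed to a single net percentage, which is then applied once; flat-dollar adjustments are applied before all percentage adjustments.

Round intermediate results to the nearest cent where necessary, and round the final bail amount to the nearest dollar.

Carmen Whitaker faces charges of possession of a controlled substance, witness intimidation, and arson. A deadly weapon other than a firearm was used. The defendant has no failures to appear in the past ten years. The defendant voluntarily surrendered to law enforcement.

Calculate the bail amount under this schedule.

Base amounts from the schedule: possession of a controlled substance $2,500; witness intimidation $142,000; arson $232,250.
Stacking rule: highest base plus 33% of each additional charge. Highest is arson at $232,250. Additional: $2,500 × 33% = $825; $142,000 × 33% = $46,860. Combined base = $232,250 + $47,685 = $279,935.
Voluntary surrender to law enforcement (−$24,500 flat): $279,935 − $24,500 = $255,435.
Net percentage adjustment: +35% −15% = +20%. $255,435 × 1.2 = $306,522.

$306,522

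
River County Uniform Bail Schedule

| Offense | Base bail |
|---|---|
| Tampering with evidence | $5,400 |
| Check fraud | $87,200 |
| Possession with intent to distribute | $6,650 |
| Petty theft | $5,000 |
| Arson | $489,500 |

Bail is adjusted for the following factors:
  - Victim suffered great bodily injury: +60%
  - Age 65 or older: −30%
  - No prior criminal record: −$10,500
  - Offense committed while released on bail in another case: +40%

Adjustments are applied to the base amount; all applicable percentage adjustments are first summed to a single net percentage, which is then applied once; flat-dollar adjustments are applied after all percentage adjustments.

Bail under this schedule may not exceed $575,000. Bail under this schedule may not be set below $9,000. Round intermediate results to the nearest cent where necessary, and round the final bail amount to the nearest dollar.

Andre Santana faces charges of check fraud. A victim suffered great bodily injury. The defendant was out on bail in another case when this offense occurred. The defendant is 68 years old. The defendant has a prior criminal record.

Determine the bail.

$148,240

Base amounts from the schedule: check fraud $87,200.
Single charge. Combined base = $87,200.
Net percentage adjustment: +60% −30% +40% = +70%. $87,200 × 1.7 = $148,240.
$148,240 is within the $575,000 maximum.
$148,240 is at or above the $9,000 minimum.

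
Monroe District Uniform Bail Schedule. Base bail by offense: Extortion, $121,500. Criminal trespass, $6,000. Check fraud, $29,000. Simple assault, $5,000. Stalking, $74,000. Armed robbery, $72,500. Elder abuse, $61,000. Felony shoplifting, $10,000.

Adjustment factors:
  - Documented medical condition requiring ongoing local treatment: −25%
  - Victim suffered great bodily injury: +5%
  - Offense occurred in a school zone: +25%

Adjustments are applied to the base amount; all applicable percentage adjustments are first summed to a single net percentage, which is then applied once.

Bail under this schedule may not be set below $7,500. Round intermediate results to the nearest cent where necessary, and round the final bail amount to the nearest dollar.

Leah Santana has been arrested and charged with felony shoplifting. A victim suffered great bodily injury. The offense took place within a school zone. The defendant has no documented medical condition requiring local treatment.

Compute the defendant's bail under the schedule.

Base amounts from the schedule: felony shoplifting $10,000.
Single charge. Combined base = $10,000.
Net percentage adjustment: +5% +25% = +30%. $10,000 × 1.3 = $13,000.
$13,000 is at or above the $7,500 minimum.

$13,000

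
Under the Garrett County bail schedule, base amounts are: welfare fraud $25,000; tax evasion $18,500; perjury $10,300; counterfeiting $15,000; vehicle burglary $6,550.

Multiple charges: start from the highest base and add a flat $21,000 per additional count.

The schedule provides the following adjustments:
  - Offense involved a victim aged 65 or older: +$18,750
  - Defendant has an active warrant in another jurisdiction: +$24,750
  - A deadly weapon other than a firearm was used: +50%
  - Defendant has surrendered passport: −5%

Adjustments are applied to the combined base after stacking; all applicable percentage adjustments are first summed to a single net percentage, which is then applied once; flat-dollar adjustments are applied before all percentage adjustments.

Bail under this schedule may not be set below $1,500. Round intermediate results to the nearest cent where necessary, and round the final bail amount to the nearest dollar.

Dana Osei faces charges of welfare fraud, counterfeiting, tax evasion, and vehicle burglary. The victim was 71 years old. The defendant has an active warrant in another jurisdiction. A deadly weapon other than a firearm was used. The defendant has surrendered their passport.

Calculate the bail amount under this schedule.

Base amounts from the schedule: welfare fraud $25,000; counterfeiting $15,000; tax evasion $18,500; vehicle burglary $6,550.
Stacking rule: highest base plus $21,000 per additional charge. Highest is welfare fraud at $25,000; 3 additional charges → +$63,000. Combined base = $88,000.
Offense involved a victim aged 65 or older (+$18,750 flat): $88,000 + $18,750 = $106,750.
Defendant has an active warrant in another jurisdiction (+$24,750 flat): $106,750 + $24,750 = $131,500.
Net percentage adjustment: +50% −5% = +45%. $131,500 × 1.45 = $190,675.
$190,675 is at or above the $1,500 minimum.

$190,675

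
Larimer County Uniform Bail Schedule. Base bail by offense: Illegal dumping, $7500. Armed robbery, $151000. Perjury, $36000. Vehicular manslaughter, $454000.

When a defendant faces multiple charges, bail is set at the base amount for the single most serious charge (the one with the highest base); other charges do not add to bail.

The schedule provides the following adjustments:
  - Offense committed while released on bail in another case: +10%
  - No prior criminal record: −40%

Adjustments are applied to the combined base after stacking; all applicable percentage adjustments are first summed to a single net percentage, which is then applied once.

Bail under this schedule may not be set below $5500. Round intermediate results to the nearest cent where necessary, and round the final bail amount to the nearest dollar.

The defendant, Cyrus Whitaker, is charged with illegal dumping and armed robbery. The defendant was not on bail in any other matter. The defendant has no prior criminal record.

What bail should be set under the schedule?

Base amounts from the schedule: illegal dumping $7500; armed robbery $151000.
Stacking rule: use the highest base only. Highest is armed robbery at $151000. Combined base = $151000.
No prior criminal record (−40%): $151000 × 0.6 = $90600.
$90600 is at or above the $5500 minimum.

$90600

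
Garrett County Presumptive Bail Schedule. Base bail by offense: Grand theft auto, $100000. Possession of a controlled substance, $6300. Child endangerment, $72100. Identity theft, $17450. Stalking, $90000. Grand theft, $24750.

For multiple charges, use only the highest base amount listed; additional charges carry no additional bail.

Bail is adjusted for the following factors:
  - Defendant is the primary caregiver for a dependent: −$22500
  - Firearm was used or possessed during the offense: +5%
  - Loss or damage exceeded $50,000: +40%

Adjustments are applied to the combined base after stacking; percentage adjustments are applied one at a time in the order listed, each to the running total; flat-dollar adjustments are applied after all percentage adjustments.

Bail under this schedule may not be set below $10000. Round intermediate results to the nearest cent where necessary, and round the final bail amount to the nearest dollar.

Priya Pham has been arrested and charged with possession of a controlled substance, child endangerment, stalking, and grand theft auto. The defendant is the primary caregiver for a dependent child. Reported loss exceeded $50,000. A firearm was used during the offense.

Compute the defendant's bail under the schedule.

$124500

Base amounts from the schedule: possession of a controlled substance $6300; child endangerment $72100; stalking $90000; grand theft auto $100000.
Stacking rule: use the highest base only. Highest is grand theft auto at $100000. Combined base = $100000.
Firearm was used or possessed during the offense (+5%): $100000 × 1.05 = $105000.
Loss or damage exceeded $50,000 (+40%): $105000 × 1.4 = $147000.
Defendant is the primary caregiver for a dependent (−$22500 flat): $147000 − $22500 = $124500.
$124500 is at or above the $10000 minimum.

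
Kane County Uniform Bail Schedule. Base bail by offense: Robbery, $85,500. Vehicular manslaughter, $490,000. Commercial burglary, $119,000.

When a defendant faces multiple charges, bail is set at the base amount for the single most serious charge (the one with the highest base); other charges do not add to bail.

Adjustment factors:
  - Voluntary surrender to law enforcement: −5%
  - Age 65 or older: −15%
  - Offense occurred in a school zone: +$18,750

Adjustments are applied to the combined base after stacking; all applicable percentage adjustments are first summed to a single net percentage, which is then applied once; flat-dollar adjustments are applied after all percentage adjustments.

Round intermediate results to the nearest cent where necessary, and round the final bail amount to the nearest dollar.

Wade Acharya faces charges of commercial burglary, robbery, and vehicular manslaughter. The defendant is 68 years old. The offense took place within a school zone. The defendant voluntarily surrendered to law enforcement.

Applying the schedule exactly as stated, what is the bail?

$410,750

Base amounts from the schedule: commercial burglary $119,000; robbery $85,500; vehicular manslaughter $490,000.
Stacking rule: use the highest base only. Highest is vehicular manslaughter at $490,000. Combined base = $490,000.
Net percentage adjustment: −5% −15% = −20%. $490,000 × 0.8 = $392,000.
Offense occurred in a school zone (+$18,750 flat): $392,000 + $18,750 = $410,750.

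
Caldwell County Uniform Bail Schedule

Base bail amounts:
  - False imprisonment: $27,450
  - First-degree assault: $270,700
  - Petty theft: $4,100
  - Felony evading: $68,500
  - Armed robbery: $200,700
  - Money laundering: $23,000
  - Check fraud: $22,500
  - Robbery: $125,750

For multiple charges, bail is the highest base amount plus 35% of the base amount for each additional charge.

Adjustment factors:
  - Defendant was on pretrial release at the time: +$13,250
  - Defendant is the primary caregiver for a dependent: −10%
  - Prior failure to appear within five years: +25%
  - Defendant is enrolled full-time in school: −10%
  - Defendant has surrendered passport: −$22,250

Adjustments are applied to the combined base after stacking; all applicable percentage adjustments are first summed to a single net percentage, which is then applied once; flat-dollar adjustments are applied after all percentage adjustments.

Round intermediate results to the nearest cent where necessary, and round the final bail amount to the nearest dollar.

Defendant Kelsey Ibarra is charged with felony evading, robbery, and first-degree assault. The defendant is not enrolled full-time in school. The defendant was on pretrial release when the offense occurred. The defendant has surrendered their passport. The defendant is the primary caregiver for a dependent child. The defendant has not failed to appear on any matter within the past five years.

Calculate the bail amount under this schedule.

Base amounts from the schedule: felony evading $68,500; robbery $125,750; first-degree assault $270,700.
Stacking rule: highest base plus 35% of each additional charge. Highest is first-degree assault at $270,700. Additional: $68,500 × 35% = $23,975; $125,750 × 35% = $44,012.50. Combined base = $270,700 + $67,987.50 = $338,687.50.
Defendant is the primary caregiver for a dependent (−10%): $338,687.50 × 0.9 = $304,818.75.
Defendant was on pretrial release at the time (+$13,250 flat): $304,818.75 + $13,250 = $318,068.75.
Defendant has surrendered passport (−$22,250 flat): $318,068.75 − $22,250 = $295,818.75.
Rounded to the nearest dollar: $295,819.

$295,819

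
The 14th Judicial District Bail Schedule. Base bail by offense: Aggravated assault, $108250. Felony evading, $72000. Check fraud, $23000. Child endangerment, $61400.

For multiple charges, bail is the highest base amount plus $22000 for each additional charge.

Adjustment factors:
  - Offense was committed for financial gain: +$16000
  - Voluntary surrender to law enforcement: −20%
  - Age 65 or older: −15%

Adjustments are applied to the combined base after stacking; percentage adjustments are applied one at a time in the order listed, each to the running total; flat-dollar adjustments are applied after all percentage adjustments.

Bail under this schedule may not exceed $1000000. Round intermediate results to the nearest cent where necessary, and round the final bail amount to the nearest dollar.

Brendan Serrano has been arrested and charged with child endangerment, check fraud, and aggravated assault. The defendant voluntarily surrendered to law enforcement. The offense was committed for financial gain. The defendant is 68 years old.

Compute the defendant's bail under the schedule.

$119530

Base amounts from the schedule: child endangerment $61400; check fraud $23000; aggravated assault $108250.
Stacking rule: highest base plus $22000 per additional charge. Highest is aggravated assault at $108250; 2 additional charges → +$44000. Combined base = $152250.
Voluntary surrender to law enforcement (−20%): $152250 × 0.8 = $121800.
Age 65 or older (−15%): $121800 × 0.85 = $103530.
Offense was committed for financial gain (+$16000 flat): $103530 + $16000 = $119530.
$119530 is within the $1000000 maximum.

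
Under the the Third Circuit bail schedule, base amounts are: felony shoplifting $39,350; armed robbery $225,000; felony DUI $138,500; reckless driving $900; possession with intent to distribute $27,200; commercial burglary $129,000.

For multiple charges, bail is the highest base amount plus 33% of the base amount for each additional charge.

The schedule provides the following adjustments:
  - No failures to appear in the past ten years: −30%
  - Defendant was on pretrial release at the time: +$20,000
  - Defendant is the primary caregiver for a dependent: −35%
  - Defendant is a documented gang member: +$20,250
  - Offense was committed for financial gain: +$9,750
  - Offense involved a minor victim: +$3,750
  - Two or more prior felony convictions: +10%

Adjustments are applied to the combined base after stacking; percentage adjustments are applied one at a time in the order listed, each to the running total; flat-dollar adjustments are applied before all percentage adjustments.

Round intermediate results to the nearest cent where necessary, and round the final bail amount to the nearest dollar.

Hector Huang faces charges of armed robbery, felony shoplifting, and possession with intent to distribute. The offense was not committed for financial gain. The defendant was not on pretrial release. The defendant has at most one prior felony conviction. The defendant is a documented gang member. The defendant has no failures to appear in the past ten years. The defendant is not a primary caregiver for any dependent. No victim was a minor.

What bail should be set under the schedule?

Base amounts from the schedule: armed robbery $225,000; felony shoplifting $39,350; possession with intent to distribute $27,200.
Stacking rule: highest base plus 33% of each additional charge. Highest is armed robbery at $225,000. Additional: $39,350 × 33% = $12,985.50; $27,200 × 33% = $8,976. Combined base = $225,000 + $21,961.50 = $246,961.50.
Defendant is a documented gang member (+$20,250 flat): $246,961.50 + $20,250 = $267,211.50.
No failures to appear in the past ten years (−30%): $267,211.50 × 0.7 = $187,048.05.
Rounded to the nearest dollar: $187,048.

$187,048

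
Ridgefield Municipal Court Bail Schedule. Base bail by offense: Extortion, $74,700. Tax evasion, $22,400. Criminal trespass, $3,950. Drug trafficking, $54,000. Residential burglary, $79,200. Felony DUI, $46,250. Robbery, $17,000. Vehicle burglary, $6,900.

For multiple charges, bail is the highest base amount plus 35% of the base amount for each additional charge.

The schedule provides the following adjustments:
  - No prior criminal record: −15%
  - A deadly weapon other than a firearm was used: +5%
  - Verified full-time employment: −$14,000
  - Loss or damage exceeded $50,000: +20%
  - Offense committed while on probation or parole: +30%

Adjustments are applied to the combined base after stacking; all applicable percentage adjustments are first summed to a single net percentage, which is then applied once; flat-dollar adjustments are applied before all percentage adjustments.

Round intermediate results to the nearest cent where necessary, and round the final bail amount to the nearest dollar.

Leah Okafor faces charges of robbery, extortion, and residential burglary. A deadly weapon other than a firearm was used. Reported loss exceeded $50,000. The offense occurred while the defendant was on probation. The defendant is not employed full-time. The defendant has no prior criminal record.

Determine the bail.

$155,813

Base amounts from the schedule: robbery $17,000; extortion $74,700; residential burglary $79,200.
Stacking rule: highest base plus 35% of each additional charge. Highest is residential burglary at $79,200. Additional: $17,000 × 35% = $5,950; $74,700 × 35% = $26,145. Combined base = $79,200 + $32,095 = $111,295.
Net percentage adjustment: −15% +5% +20% +30% = +40%. $111,295 × 1.4 = $155,813.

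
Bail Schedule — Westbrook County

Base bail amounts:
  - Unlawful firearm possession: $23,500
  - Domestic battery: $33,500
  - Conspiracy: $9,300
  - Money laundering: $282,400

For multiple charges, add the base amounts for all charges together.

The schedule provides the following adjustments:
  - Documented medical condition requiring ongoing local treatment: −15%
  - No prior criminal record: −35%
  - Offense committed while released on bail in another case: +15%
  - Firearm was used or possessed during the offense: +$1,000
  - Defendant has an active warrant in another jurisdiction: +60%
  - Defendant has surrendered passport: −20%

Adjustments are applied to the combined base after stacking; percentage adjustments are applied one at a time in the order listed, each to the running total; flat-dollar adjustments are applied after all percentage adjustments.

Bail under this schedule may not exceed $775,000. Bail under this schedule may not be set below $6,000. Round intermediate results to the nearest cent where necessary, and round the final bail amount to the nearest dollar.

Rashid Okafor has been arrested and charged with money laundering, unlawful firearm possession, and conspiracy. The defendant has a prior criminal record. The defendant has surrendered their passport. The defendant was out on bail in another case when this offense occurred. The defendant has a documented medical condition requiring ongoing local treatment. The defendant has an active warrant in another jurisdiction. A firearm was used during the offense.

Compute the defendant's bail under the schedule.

Base amounts from the schedule: money laundering $282,400; unlawful firearm possession $23,500; conspiracy $9,300.
Stacking rule: sum of all bases. $282,400 + $23,500 + $9,300 = $315,200.
Documented medical condition requiring ongoing local treatment (−15%): $315,200 × 0.85 = $267,920.
Offense committed while released on bail in another case (+15%): $267,920 × 1.15 = $308,108.
Defendant has an active warrant in another jurisdiction (+60%): $308,108 × 1.6 = $492,972.80.
Defendant has surrendered passport (−20%): $492,972.80 × 0.8 = $394,378.24.
Firearm was used or possessed during the offense (+$1,000 flat): $394,378.24 + $1,000 = $395,378.24.
$395,378.24 is within the $775,000 maximum.
$395,378.24 is at or above the $6,000 minimum.
Rounded to the nearest dollar: $395,378.

$395,378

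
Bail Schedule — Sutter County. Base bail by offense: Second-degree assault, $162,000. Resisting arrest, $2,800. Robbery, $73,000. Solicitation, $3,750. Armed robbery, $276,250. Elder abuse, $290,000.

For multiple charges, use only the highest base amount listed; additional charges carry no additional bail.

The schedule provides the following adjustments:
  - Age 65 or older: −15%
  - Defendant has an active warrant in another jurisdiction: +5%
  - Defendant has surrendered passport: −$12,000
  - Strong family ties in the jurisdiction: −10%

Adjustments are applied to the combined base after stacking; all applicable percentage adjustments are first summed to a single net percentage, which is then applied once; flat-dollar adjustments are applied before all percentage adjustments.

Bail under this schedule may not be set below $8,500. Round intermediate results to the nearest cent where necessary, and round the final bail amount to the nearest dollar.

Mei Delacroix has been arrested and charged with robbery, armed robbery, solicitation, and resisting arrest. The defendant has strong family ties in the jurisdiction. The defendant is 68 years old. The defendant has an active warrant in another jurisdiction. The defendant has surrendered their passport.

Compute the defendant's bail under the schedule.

Base amounts from the schedule: robbery $73,000; armed robbery $276,250; solicitation $3,750; resisting arrest $2,800.
Stacking rule: use the highest base only. Highest is armed robbery at $276,250. Combined base = $276,250.
Defendant has surrendered passport (−$12,000 flat): $276,250 − $12,000 = $264,250.
Net percentage adjustment: −15% +5% −10% = −20%. $264,250 × 0.8 = $211,400.
$211,400 is at or above the $8,500 minimum.

$211,400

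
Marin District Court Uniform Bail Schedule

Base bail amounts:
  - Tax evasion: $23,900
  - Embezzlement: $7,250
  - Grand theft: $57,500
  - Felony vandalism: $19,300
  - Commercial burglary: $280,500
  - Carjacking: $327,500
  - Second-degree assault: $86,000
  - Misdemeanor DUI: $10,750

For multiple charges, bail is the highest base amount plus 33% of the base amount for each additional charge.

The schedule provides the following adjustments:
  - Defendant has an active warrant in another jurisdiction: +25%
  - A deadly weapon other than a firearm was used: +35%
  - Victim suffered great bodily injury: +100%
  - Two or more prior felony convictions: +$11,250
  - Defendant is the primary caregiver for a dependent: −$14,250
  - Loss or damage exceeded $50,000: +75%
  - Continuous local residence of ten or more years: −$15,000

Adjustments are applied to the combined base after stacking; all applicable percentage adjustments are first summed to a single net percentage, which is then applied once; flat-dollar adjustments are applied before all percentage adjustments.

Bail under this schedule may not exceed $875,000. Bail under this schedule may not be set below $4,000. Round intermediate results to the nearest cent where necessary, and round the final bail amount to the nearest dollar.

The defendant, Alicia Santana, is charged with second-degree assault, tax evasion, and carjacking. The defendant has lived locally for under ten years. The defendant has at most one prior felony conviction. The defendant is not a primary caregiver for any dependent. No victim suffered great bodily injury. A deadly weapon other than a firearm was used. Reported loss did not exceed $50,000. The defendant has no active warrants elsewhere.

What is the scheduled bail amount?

Base amounts from the schedule: second-degree assault $86,000; tax evasion $23,900; carjacking $327,500.
Stacking rule: highest base plus 33% of each additional charge. Highest is carjacking at $327,500. Additional: $86,000 × 33% = $28,380; $23,900 × 33% = $7,887. Combined base = $327,500 + $36,267 = $363,767.
A deadly weapon other than a firearm was used (+35%): $363,767 × 1.35 = $491,085.45.
$491,085.45 is within the $875,000 maximum.
$491,085.45 is at or above the $4,000 minimum.
Rounded to the nearest dollar: $491,085.

$491,085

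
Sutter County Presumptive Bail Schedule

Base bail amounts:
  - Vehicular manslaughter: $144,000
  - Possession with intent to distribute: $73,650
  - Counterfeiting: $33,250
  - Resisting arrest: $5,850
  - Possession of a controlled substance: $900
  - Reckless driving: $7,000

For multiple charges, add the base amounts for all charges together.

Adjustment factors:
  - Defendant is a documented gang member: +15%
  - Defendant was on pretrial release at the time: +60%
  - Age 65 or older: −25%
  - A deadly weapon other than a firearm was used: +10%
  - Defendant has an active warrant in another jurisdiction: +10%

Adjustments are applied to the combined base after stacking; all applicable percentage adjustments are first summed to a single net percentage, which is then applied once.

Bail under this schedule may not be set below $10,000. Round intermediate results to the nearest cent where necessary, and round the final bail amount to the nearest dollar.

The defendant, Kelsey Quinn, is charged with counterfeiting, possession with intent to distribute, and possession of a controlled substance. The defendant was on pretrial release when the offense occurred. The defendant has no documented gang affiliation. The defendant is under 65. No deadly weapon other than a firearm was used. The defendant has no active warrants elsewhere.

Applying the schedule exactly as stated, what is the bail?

Base amounts from the schedule: counterfeiting $33,250; possession with intent to distribute $73,650; possession of a controlled substance $900.
Stacking rule: sum of all bases. $33,250 + $73,650 + $900 = $107,800.
Defendant was on pretrial release at the time (+60%): $107,800 × 1.6 = $172,480.
$172,480 is at or above the $10,000 minimum.

$172,480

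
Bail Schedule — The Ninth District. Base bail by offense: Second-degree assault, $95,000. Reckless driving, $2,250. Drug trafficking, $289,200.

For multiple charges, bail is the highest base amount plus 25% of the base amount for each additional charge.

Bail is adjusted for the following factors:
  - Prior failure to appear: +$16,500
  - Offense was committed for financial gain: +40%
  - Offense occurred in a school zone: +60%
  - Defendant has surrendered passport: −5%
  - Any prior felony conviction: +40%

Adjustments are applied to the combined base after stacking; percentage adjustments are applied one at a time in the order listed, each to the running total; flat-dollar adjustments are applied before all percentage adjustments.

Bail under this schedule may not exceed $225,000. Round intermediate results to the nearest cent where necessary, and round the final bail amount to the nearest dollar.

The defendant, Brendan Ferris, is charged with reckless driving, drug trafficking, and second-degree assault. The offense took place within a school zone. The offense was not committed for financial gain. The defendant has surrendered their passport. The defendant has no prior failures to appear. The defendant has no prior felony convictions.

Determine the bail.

Base amounts from the schedule: reckless driving $2,250; drug trafficking $289,200; second-degree assault $95,000.
Stacking rule: highest base plus 25% of each additional charge. Highest is drug trafficking at $289,200. Additional: $2,250 × 25% = $562.50; $95,000 × 25% = $23,750. Combined base = $289,200 + $24,312.50 = $313,512.50.
Offense occurred in a school zone (+60%): $313,512.50 × 1.6 = $501,620.
Defendant has surrendered passport (−5%): $501,620 × 0.95 = $476,539.
Result $476,539 exceeds the maximum of $225,000; bail is capped at $225,000.

$225,000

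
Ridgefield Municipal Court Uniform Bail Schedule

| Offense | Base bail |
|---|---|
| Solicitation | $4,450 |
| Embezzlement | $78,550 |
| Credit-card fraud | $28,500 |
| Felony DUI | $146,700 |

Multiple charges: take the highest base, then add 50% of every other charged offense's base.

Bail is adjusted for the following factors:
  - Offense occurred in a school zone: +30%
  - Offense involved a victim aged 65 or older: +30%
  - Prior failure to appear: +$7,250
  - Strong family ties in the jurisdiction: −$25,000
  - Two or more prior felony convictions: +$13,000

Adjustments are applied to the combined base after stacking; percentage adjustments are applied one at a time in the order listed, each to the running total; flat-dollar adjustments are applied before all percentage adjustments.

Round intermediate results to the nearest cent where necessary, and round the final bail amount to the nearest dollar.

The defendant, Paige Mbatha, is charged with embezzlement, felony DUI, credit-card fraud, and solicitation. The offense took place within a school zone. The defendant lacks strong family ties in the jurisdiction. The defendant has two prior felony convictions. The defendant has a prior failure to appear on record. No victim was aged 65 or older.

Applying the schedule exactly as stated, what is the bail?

$289,510

Base amounts from the schedule: embezzlement $78,550; felony DUI $146,700; credit-card fraud $28,500; solicitation $4,450.
Stacking rule: highest base plus 50% of each additional charge. Highest is felony DUI at $146,700. Additional: $78,550 × 50% = $39,275; $28,500 × 50% = $14,250; $4,450 × 50% = $2,225. Combined base = $146,700 + $55,750 = $202,450.
Prior failure to appear (+$7,250 flat): $202,450 + $7,250 = $209,700.
Two or more prior felony convictions (+$13,000 flat): $209,700 + $13,000 = $222,700.
Offense occurred in a school zone (+30%): $222,700 × 1.3 = $289,510.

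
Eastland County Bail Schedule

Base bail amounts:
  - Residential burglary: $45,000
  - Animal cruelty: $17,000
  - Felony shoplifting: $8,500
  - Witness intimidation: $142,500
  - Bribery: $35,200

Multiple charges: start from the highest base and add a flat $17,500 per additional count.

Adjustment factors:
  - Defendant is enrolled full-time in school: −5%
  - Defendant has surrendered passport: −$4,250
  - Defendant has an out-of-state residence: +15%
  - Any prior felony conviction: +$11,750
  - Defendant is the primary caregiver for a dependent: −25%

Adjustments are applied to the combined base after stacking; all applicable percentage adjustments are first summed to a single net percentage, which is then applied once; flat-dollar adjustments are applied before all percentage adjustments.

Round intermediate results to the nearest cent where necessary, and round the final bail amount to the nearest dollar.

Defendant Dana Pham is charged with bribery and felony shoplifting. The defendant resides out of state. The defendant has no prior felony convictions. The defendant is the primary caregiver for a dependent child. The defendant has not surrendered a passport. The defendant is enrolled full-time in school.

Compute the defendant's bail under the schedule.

Base amounts from the schedule: bribery $35,200; felony shoplifting $8,500.
Stacking rule: highest base plus $17,500 per additional charge. Highest is bribery at $35,200; 1 additional charge → +$17,500. Combined base = $52,700.
Net percentage adjustment: −5% +15% −25% = −15%. $52,700 × 0.85 = $44,795.

$44,795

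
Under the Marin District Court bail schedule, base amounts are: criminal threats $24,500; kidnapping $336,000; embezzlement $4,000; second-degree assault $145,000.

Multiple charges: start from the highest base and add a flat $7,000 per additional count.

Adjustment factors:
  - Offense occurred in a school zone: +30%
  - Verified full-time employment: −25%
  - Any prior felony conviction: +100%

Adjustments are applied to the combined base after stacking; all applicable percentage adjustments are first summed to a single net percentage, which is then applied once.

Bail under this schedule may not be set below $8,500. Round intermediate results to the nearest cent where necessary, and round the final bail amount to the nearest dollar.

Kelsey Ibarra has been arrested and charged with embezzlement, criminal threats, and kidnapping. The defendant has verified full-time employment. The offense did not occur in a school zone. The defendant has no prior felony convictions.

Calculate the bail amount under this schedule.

Base amounts from the schedule: embezzlement $4,000; criminal threats $24,500; kidnapping $336,000.
Stacking rule: highest base plus $7,000 per additional charge. Highest is kidnapping at $336,000; 2 additional charges → +$14,000. Combined base = $350,000.
Verified full-time employment (−25%): $350,000 × 0.75 = $262,500.
$262,500 is at or above the $8,500 minimum.

$262,500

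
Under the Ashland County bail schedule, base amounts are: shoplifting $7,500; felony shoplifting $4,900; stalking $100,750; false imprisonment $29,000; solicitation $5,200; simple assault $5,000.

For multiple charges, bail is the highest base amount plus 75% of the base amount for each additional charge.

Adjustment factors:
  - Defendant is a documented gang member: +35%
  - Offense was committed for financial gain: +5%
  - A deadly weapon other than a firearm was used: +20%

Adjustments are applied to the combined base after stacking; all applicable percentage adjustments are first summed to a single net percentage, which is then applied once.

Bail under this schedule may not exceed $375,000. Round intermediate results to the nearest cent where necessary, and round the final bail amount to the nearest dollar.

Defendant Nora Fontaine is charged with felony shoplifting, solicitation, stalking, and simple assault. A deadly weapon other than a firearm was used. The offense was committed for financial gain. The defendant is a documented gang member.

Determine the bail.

$179,320

Base amounts from the schedule: felony shoplifting $4,900; solicitation $5,200; stalking $100,750; simple assault $5,000.
Stacking rule: highest base plus 75% of each additional charge. Highest is stalking at $100,750. Additional: $4,900 × 75% = $3,675; $5,200 × 75% = $3,900; $5,000 × 75% = $3,750. Combined base = $100,750 + $11,325 = $112,075.
Net percentage adjustment: +35% +5% +20% = +60%. $112,075 × 1.6 = $179,320.
$179,320 is within the $375,000 maximum.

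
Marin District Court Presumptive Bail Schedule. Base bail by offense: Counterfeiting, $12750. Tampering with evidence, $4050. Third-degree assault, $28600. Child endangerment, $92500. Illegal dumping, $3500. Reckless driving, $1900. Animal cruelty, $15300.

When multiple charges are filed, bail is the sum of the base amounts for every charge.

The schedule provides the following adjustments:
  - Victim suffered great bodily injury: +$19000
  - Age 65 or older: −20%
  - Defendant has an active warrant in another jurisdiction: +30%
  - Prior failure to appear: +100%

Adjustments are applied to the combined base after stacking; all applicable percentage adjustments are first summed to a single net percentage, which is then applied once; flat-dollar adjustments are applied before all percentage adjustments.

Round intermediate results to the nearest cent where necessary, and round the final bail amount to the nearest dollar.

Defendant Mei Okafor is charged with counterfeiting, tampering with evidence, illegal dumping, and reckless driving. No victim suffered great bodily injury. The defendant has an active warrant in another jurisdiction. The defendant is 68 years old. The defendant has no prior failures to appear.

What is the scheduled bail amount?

$24420

Base amounts from the schedule: counterfeiting $12750; tampering with evidence $4050; illegal dumping $3500; reckless driving $1900.
Stacking rule: sum of all bases. $12750 + $4050 + $3500 + $1900 = $22200.
Net percentage adjustment: −20% +30% = +10%. $22200 × 1.1 = $24420.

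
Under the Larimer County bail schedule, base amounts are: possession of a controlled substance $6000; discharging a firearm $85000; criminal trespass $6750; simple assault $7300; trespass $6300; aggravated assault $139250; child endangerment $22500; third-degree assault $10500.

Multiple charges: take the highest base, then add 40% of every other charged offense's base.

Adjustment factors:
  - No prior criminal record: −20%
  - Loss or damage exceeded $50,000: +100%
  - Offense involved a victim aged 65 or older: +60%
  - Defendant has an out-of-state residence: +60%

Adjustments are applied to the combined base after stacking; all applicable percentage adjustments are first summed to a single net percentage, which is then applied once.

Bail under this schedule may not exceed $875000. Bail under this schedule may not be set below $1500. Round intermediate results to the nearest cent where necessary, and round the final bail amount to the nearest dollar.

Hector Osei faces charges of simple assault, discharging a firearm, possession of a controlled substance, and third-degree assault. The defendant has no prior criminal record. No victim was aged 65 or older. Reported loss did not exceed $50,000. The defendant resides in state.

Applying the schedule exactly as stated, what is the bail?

$75616

Base amounts from the schedule: simple assault $7300; discharging a firearm $85000; possession of a controlled substance $6000; third-degree assault $10500.
Stacking rule: highest base plus 40% of each additional charge. Highest is discharging a firearm at $85000. Additional: $7300 × 40% = $2920; $6000 × 40% = $2400; $10500 × 40% = $4200. Combined base = $85000 + $9520 = $94520.
No prior criminal record (−20%): $94520 × 0.8 = $75616.
$75616 is within the $875000 maximum.
$75616 is at or above the $1500 minimum.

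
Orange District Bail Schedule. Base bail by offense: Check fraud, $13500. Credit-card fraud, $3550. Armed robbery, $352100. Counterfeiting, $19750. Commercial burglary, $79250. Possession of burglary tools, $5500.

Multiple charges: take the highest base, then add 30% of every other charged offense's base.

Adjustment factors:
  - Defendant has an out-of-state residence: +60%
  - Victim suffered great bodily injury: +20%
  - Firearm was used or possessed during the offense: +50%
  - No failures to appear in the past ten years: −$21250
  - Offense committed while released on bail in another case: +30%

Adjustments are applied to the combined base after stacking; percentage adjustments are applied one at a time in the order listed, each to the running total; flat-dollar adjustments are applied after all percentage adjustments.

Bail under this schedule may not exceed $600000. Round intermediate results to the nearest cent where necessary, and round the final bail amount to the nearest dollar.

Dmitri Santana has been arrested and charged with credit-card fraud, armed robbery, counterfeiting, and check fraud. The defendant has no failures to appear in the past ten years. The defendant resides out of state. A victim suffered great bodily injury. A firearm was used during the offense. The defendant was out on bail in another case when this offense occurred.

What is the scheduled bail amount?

$600000

Base amounts from the schedule: credit-card fraud $3550; armed robbery $352100; counterfeiting $19750; check fraud $13500.
Stacking rule: highest base plus 30% of each additional charge. Highest is armed robbery at $352100. Additional: $3550 × 30% = $1065; $19750 × 30% = $5925; $13500 × 30% = $4050. Combined base = $352100 + $11040 = $363140.
Defendant has an out-of-state residence (+60%): $363140 × 1.6 = $581024.
Victim suffered great bodily injury (+20%): $581024 × 1.2 = $697228.80.
Firearm was used or possessed during the offense (+50%): $697228.80 × 1.5 = $1045843.20.
Offense committed while released on bail in another case (+30%): $1045843.20 × 1.3 = $1359596.16.
No failures to appear in the past ten years (−$21250 flat): $1359596.16 − $21250 = $1338346.16.
Result $1338346.16 exceeds the maximum of $600000; bail is capped at $600000.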